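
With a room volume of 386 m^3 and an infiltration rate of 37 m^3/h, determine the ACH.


ACH = flow / volume
ACH = 37 / 386
ACH = 0.096

0.096


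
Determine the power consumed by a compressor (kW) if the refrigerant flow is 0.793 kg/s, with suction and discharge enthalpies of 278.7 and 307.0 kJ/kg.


dh = 307.0 - 278.7 = 28.3 kJ/kg
W = m_dot * dh = 0.793 * 28.3 = 22.44 kW

22.44


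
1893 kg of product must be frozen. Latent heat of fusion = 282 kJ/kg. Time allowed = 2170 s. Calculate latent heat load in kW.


Q_lat = m * h_fg / t
Q_lat = 1893 * 282 / 2170
Q_lat = 246.0 kW

246.0


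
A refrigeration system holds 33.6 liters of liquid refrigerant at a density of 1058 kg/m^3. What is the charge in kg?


Charge = V * rho / 1000
Charge = 33.6 * 1058 / 1000
Charge = 35.55 kg

35.55


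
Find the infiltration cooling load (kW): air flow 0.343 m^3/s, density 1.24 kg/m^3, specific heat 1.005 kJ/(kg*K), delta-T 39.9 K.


Q = V_dot * rho * cp * dT
Q = 0.343 * 1.24 * 1.005 * 39.9
Q = 17.055 kW

17.055


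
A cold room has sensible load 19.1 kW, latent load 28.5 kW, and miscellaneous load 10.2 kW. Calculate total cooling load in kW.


Q_total = Q_s + Q_l + Q_misc
Q_total = 19.1 + 28.5 + 10.2
Q_total = 57.8 kW

57.8


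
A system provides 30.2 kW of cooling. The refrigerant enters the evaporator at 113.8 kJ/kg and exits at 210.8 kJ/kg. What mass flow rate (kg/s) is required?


dh = 210.8 - 113.8 = 97.0 kJ/kg
m_dot = Q / dh = 30.2 / 97.0 = 0.3113 kg/s

0.3113


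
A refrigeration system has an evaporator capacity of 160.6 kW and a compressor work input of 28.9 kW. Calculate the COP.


COP = Q_evap / W
COP = 160.6 / 28.9
COP = 5.557

5.557


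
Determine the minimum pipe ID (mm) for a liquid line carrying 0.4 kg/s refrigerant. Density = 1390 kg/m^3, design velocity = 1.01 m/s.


A = m_dot / (rho * v) = 0.4 / (1390 * 1.01) = 0.0002849205784 m^2
d = sqrt(4*A/pi) * 1000
d = 19.0 mm

19.0


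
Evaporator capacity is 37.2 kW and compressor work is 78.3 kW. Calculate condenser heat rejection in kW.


Q_cond = Q_evap + W
Q_cond = 37.2 + 78.3
Q_cond = 115.5 kW

115.5


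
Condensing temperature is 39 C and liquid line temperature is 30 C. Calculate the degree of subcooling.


Subcooling = T_cond - T_liquid
Subcooling = 39 - 30
Subcooling = 9 K

9


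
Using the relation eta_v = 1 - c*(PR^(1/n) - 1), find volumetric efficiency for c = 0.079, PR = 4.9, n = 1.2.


PR^(1/n) = 4.9^(1/1.2) = 3.75978837
eta_v = 1 - 0.079 * (3.75978837 - 1)
eta_v = 0.782

0.782


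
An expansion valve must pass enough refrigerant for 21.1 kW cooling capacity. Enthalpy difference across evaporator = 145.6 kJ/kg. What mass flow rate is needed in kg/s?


m_dot = Q / dh
m_dot = 21.1 / 145.6
m_dot = 0.1449 kg/s

0.1449


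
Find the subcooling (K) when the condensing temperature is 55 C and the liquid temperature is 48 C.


Subcooling = T_cond - T_liquid
Subcooling = 55 - 48
Subcooling = 7 K

7


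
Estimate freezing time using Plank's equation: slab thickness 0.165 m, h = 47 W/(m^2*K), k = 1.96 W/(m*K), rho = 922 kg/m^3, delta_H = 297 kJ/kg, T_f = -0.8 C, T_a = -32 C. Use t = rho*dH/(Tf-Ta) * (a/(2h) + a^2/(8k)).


dT = -0.8 - (-32) = 31.2 K
term1 = a/(2h) = 0.165/(2*47) = 0.001755319149
term2 = a^2/(8k) = 0.165^2/(8*1.96) = 0.001736288265
t = rho*dH*1000/dT * (term1 + term2)
t = 922*297*1000/31.2 * (0.001755319149 + 0.001736288265)
t = 30645 s

30645


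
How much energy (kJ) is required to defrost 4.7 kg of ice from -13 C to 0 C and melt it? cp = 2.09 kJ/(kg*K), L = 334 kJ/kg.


Sensible heat = cp * dT = 2.09 * 13 = 27.17 kJ/kg
Total per kg = 27.17 + 334 = 361.17 kJ/kg
Q = m * total = 4.7 * 361.17
Q = 1697.5 kJ

1697.5


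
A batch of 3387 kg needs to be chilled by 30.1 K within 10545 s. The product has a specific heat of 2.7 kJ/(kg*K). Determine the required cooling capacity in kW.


Q = m * cp * dT / t
Q = 3387 * 2.7 * 30.1 / 10545
Q = 26.104 kW

26.104


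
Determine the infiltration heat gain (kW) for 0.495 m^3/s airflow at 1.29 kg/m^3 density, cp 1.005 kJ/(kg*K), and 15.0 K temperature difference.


Q = V_dot * rho * cp * dT
Q = 0.495 * 1.29 * 1.005 * 15.0
Q = 9.626 kW

9.626


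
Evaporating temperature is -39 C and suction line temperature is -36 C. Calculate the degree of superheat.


Superheat = T_suction - T_evap
Superheat = -36 - (-39)
Superheat = 3 K

3


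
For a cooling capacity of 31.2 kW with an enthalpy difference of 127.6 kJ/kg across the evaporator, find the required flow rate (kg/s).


m_dot = Q / dh
m_dot = 31.2 / 127.6
m_dot = 0.2445 kg/s

0.2445


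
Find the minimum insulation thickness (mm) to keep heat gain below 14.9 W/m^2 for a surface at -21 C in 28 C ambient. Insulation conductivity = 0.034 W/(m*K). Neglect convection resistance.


dT = 28 - (-21) = 49 K
thickness = k * dT / q_max * 1000
thickness = 0.034 * 49 / 14.9 * 1000
thickness = 111.8 mm

111.8


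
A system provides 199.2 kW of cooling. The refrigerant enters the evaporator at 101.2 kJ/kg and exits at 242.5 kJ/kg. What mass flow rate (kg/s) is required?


dh = 242.5 - 101.2 = 141.3 kJ/kg
m_dot = Q / dh = 199.2 / 141.3 = 1.4098 kg/s

1.4098


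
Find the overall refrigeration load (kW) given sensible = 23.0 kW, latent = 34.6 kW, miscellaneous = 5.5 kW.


Q_total = Q_s + Q_l + Q_misc
Q_total = 23.0 + 34.6 + 5.5
Q_total = 63.1 kW

63.1


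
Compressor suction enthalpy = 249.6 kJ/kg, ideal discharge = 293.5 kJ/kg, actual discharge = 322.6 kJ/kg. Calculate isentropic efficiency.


dh_ideal = 293.5 - 249.6 = 43.9 kJ/kg
dh_actual = 322.6 - 249.6 = 73.0 kJ/kg
eta_s = dh_ideal / dh_actual = 43.9 / 73.0
eta_s = 0.6014

0.6014


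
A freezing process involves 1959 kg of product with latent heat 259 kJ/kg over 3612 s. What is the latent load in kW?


Q_lat = m * h_fg / t
Q_lat = 1959 * 259 / 3612
Q_lat = 140.47 kW

140.47


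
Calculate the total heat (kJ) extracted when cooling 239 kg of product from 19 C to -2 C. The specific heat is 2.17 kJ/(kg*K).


dT = 19 - (-2) = 21 K
Q = m * cp * dT = 239 * 2.17 * 21
Q = 10891 kJ

10891


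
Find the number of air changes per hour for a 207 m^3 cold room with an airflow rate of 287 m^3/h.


ACH = flow / volume
ACH = 287 / 207
ACH = 1.386

1.386


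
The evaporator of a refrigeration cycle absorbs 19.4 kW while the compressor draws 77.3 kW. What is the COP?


COP = Q_evap / W
COP = 19.4 / 77.3
COP = 0.251

0.251


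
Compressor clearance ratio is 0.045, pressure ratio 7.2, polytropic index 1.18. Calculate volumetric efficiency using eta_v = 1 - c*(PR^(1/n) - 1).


PR^(1/n) = 7.2^(1/1.18) = 5.32786195
eta_v = 1 - 0.045 * (5.32786195 - 1)
eta_v = 0.8052

0.8052


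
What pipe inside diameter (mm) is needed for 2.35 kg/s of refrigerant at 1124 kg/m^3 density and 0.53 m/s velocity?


A = m_dot / (rho * v) = 2.35 / (1124 * 0.53) = 0.003944806285 m^2
d = sqrt(4*A/pi) * 1000
d = 70.9 mm

70.9


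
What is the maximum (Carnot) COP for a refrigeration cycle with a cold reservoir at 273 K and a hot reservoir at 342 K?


dT = 342 - 273 = 69 K
COP_carnot = T_cold / dT = 273 / 69
COP_carnot = 3.957

3.957


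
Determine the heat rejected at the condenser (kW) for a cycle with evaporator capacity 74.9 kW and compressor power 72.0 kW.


Q_cond = Q_evap + W
Q_cond = 74.9 + 72.0
Q_cond = 146.9 kW

146.9


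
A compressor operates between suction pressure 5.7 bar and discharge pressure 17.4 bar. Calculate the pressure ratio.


PR = P_high / P_low
PR = 17.4 / 5.7
PR = 3.053

3.053


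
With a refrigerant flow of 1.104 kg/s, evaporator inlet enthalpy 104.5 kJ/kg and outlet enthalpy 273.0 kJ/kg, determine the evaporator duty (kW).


dh = 273.0 - 104.5 = 168.5 kJ/kg
Q_evap = m_dot * dh = 1.104 * 168.5
Q_evap = 186.02 kW

186.02


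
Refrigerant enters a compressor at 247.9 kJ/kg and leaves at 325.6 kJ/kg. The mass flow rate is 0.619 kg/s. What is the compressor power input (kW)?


dh = 325.6 - 247.9 = 77.7 kJ/kg
W = m_dot * dh = 0.619 * 77.7 = 48.1 kW

48.1


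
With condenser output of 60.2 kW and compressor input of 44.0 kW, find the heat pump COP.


COP_hp = Q_cond / W
COP_hp = 60.2 / 44.0
COP_hp = 1.368

1.368


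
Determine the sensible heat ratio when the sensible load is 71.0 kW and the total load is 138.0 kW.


SHR = Q_sensible / Q_total
SHR = 71.0 / 138.0
SHR = 0.514

0.514


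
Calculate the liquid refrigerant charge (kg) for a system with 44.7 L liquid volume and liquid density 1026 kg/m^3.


Charge = V * rho / 1000
Charge = 44.7 * 1026 / 1000
Charge = 45.86 kg

45.86


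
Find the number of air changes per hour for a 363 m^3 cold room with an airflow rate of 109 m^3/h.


ACH = flow / volume
ACH = 109 / 363
ACH = 0.3

0.3


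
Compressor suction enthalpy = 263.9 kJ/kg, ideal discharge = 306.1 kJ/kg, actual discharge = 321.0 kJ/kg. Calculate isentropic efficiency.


dh_ideal = 306.1 - 263.9 = 42.2 kJ/kg
dh_actual = 321.0 - 263.9 = 57.1 kJ/kg
eta_s = dh_ideal / dh_actual = 42.2 / 57.1
eta_s = 0.7391

0.7391


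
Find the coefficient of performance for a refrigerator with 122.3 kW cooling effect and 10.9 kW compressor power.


COP = Q_evap / W
COP = 122.3 / 10.9
COP = 11.22

11.22


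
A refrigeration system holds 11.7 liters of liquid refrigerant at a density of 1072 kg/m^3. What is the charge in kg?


Charge = V * rho / 1000
Charge = 11.7 * 1072 / 1000
Charge = 12.54 kg

12.54


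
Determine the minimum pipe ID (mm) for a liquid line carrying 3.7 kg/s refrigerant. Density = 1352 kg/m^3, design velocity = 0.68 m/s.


A = m_dot / (rho * v) = 3.7 / (1352 * 0.68) = 0.00402453881 m^2
d = sqrt(4*A/pi) * 1000
d = 71.6 mm

71.6


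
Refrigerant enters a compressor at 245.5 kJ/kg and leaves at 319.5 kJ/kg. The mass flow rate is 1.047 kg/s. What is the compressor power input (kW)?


dh = 319.5 - 245.5 = 74.0 kJ/kg
W = m_dot * dh = 1.047 * 74.0 = 77.48 kW

77.48


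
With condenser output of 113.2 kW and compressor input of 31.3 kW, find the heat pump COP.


COP_hp = Q_cond / W
COP_hp = 113.2 / 31.3
COP_hp = 3.617

3.617


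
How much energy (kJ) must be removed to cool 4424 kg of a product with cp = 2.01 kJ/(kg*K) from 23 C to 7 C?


dT = 23 - (7) = 16 K
Q = m * cp * dT = 4424 * 2.01 * 16
Q = 142276 kJ

142276


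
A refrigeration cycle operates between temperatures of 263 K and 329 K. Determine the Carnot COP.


dT = 329 - 263 = 66 K
COP_carnot = T_cold / dT = 263 / 66
COP_carnot = 3.985

3.985


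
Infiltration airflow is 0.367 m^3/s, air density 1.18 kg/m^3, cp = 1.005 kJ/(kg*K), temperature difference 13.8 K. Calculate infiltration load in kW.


Q = V_dot * rho * cp * dT
Q = 0.367 * 1.18 * 1.005 * 13.8
Q = 6.006 kW

6.006


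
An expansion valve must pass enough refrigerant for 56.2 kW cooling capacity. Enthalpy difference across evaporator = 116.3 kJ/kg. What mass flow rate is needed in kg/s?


m_dot = Q / dh
m_dot = 56.2 / 116.3
m_dot = 0.4832 kg/s

0.4832


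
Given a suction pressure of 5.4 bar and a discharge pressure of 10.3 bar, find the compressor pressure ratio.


PR = P_high / P_low
PR = 10.3 / 5.4
PR = 1.907

1.907


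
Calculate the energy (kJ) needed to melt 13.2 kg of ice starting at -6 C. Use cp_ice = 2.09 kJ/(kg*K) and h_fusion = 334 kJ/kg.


Sensible heat = cp * dT = 2.09 * 6 = 12.54 kJ/kg
Total per kg = 12.54 + 334 = 346.54 kJ/kg
Q = m * total = 13.2 * 346.54
Q = 4574.3 kJ

4574.3


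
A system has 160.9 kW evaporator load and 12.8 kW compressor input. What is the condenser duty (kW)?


Q_cond = Q_evap + W
Q_cond = 160.9 + 12.8
Q_cond = 173.7 kW

173.7


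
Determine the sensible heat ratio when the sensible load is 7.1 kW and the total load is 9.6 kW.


SHR = Q_sensible / Q_total
SHR = 7.1 / 9.6
SHR = 0.74

0.74


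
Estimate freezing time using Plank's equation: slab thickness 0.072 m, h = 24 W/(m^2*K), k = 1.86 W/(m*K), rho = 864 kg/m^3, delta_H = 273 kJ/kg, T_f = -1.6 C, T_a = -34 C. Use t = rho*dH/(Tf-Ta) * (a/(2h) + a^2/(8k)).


dT = -1.6 - (-34) = 32.4 K
term1 = a/(2h) = 0.072/(2*24) = 0.0015
term2 = a^2/(8k) = 0.072^2/(8*1.86) = 0.0003483870968
t = rho*dH*1000/dT * (term1 + term2)
t = 864*273*1000/32.4 * (0.0015 + 0.0003483870968)
t = 13456 s

13456


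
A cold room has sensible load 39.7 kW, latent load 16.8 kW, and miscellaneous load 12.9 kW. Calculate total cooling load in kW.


Q_total = Q_s + Q_l + Q_misc
Q_total = 39.7 + 16.8 + 12.9
Q_total = 69.4 kW

69.4


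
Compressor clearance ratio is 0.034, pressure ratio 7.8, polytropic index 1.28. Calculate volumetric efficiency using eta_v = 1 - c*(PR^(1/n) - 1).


PR^(1/n) = 7.8^(1/1.28) = 4.97678533
eta_v = 1 - 0.034 * (4.97678533 - 1)
eta_v = 0.8648

0.8648


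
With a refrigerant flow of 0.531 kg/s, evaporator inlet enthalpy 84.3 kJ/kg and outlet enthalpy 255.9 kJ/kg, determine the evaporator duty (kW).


dh = 255.9 - 84.3 = 171.6 kJ/kg
Q_evap = m_dot * dh = 0.531 * 171.6
Q_evap = 91.12 kW

91.12


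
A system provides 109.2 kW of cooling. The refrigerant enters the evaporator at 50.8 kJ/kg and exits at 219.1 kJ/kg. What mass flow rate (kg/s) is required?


dh = 219.1 - 50.8 = 168.3 kJ/kg
m_dot = Q / dh = 109.2 / 168.3 = 0.6488 kg/s

0.6488


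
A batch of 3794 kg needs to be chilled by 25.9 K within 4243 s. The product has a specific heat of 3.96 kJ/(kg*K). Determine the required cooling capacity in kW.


Q = m * cp * dT / t
Q = 3794 * 3.96 * 25.9 / 4243
Q = 91.711 kW

91.711


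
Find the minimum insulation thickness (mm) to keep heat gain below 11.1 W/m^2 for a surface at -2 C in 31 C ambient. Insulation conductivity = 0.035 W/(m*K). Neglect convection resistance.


dT = 31 - (-2) = 33 K
thickness = k * dT / q_max * 1000
thickness = 0.035 * 33 / 11.1 * 1000
thickness = 104.1 mm

104.1


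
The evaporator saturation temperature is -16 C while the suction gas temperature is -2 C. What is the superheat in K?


Superheat = T_suction - T_evap
Superheat = -2 - (-16)
Superheat = 14 K

14


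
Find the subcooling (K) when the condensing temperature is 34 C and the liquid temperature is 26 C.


Subcooling = T_cond - T_liquid
Subcooling = 34 - 26
Subcooling = 8 K

8


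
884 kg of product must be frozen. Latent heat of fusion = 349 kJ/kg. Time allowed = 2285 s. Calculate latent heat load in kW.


Q_lat = m * h_fg / t
Q_lat = 884 * 349 / 2285
Q_lat = 135.02 kW

135.02


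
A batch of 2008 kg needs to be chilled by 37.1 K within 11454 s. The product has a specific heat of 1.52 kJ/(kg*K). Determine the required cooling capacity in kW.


Q = m * cp * dT / t
Q = 2008 * 1.52 * 37.1 / 11454
Q = 9.886 kW

9.886


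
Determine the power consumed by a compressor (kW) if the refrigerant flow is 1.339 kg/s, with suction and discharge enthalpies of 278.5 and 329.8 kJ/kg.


dh = 329.8 - 278.5 = 51.3 kJ/kg
W = m_dot * dh = 1.339 * 51.3 = 68.69 kW

68.69


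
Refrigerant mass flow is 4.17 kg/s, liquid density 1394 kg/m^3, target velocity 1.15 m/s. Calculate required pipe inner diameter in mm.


A = m_dot / (rho * v) = 4.17 / (1394 * 1.15) = 0.002601210155 m^2
d = sqrt(4*A/pi) * 1000
d = 57.5 mm

57.5


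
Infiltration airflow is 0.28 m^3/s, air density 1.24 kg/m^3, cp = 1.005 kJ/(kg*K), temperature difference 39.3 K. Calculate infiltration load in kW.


Q = V_dot * rho * cp * dT
Q = 0.28 * 1.24 * 1.005 * 39.3
Q = 13.713 kW

13.713


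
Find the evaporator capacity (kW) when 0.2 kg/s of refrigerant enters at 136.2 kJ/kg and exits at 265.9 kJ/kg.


dh = 265.9 - 136.2 = 129.7 kJ/kg
Q_evap = m_dot * dh = 0.2 * 129.7
Q_evap = 25.94 kW

25.94


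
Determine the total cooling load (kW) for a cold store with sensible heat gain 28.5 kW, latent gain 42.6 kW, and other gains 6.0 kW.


Q_total = Q_s + Q_l + Q_misc
Q_total = 28.5 + 42.6 + 6.0
Q_total = 77.1 kW

77.1


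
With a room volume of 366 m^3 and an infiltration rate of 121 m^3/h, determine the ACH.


ACH = flow / volume
ACH = 121 / 366
ACH = 0.331

0.331


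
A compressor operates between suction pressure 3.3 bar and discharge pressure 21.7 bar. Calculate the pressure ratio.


PR = P_high / P_low
PR = 21.7 / 3.3
PR = 6.576

6.576


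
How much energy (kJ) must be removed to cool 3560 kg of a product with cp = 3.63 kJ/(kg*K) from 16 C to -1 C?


dT = 16 - (-1) = 17 K
Q = m * cp * dT = 3560 * 3.63 * 17
Q = 219688 kJ

219688


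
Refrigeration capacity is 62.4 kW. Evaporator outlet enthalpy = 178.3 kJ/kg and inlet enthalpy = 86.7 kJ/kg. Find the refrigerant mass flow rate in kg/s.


dh = 178.3 - 86.7 = 91.6 kJ/kg
m_dot = Q / dh = 62.4 / 91.6 = 0.6812 kg/s

0.6812


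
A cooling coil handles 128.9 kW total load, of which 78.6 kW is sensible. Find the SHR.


SHR = Q_sensible / Q_total
SHR = 78.6 / 128.9
SHR = 0.61

0.61


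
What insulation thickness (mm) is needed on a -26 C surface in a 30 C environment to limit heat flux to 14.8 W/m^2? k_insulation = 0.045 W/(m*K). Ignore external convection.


dT = 30 - (-26) = 56 K
thickness = k * dT / q_max * 1000
thickness = 0.045 * 56 / 14.8 * 1000
thickness = 170.3 mm

170.3


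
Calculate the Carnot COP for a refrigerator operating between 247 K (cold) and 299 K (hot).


dT = 299 - 247 = 52 K
COP_carnot = T_cold / dT = 247 / 52
COP_carnot = 4.75

4.75


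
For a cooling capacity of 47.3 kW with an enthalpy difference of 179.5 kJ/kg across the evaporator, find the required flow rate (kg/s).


m_dot = Q / dh
m_dot = 47.3 / 179.5
m_dot = 0.2635 kg/s

0.2635


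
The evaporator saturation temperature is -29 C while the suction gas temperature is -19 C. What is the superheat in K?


Superheat = T_suction - T_evap
Superheat = -19 - (-29)
Superheat = 10 K

10


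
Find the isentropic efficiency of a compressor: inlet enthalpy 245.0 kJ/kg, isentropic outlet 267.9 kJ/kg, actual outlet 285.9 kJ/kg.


dh_ideal = 267.9 - 245.0 = 22.9 kJ/kg
dh_actual = 285.9 - 245.0 = 40.9 kJ/kg
eta_s = dh_ideal / dh_actual = 22.9 / 40.9
eta_s = 0.5599

0.5599


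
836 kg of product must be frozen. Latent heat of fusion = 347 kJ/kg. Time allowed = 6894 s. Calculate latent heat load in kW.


Q_lat = m * h_fg / t
Q_lat = 836 * 347 / 6894
Q_lat = 42.08 kW

42.08


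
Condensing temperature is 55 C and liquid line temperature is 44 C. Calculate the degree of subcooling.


Subcooling = T_cond - T_liquid
Subcooling = 55 - 44
Subcooling = 11 K

11


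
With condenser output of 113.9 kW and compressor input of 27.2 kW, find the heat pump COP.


COP_hp = Q_cond / W
COP_hp = 113.9 / 27.2
COP_hp = 4.188

4.188


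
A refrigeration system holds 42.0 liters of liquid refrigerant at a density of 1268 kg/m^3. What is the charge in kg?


Charge = V * rho / 1000
Charge = 42.0 * 1268 / 1000
Charge = 53.26 kg

53.26


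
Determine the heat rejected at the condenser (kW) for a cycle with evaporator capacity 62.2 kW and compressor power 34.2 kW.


Q_cond = Q_evap + W
Q_cond = 62.2 + 34.2
Q_cond = 96.4 kW

96.4


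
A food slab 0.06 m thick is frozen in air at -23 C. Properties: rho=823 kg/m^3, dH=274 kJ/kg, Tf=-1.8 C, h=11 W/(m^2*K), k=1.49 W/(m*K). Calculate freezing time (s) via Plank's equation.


dT = -1.8 - (-23) = 21.2 K
term1 = a/(2h) = 0.06/(2*11) = 0.002727272727
term2 = a^2/(8k) = 0.06^2/(8*1.49) = 0.0003020134228
t = rho*dH*1000/dT * (term1 + term2)
t = 823*274*1000/21.2 * (0.002727272727 + 0.0003020134228)
t = 32222 s

32222


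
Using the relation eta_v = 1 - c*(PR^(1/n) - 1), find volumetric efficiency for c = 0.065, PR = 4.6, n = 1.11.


PR^(1/n) = 4.6^(1/1.11) = 3.95438662
eta_v = 1 - 0.065 * (3.95438662 - 1)
eta_v = 0.808

0.808


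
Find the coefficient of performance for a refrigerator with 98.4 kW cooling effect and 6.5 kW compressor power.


COP = Q_evap / W
COP = 98.4 / 6.5
COP = 15.138

15.138


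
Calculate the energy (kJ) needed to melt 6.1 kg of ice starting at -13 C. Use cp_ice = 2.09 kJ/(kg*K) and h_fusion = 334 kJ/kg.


Sensible heat = cp * dT = 2.09 * 13 = 27.17 kJ/kg
Total per kg = 27.17 + 334 = 361.17 kJ/kg
Q = m * total = 6.1 * 361.17
Q = 2203.1 kJ

2203.1


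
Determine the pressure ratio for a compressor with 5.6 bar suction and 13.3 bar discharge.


PR = P_high / P_low
PR = 13.3 / 5.6
PR = 2.375

2.375


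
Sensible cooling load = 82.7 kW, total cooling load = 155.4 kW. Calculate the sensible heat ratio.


SHR = Q_sensible / Q_total
SHR = 82.7 / 155.4
SHR = 0.532

0.532


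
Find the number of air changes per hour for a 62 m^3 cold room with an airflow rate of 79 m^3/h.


ACH = flow / volume
ACH = 79 / 62
ACH = 1.274

1.274


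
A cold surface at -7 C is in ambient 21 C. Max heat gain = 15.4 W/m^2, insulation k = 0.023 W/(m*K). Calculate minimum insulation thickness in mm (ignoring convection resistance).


dT = 21 - (-7) = 28 K
thickness = k * dT / q_max * 1000
thickness = 0.023 * 28 / 15.4 * 1000
thickness = 41.8 mm

41.8


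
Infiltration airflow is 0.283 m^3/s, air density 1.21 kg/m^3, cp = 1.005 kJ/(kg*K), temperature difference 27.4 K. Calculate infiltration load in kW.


Q = V_dot * rho * cp * dT
Q = 0.283 * 1.21 * 1.005 * 27.4
Q = 9.429 kW

9.429


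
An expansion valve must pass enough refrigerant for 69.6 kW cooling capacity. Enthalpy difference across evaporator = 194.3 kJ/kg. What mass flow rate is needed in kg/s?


m_dot = Q / dh
m_dot = 69.6 / 194.3
m_dot = 0.3582 kg/s

0.3582


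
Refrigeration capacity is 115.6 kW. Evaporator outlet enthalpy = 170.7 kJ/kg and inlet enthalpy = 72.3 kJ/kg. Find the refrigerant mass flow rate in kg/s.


dh = 170.7 - 72.3 = 98.4 kJ/kg
m_dot = Q / dh = 115.6 / 98.4 = 1.1748 kg/s

1.1748


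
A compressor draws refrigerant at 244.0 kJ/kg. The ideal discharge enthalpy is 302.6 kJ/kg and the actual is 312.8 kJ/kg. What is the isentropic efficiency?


dh_ideal = 302.6 - 244.0 = 58.6 kJ/kg
dh_actual = 312.8 - 244.0 = 68.8 kJ/kg
eta_s = dh_ideal / dh_actual = 58.6 / 68.8
eta_s = 0.8517

0.8517


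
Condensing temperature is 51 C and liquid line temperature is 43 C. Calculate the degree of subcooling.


Subcooling = T_cond - T_liquid
Subcooling = 51 - 43
Subcooling = 8 K

8


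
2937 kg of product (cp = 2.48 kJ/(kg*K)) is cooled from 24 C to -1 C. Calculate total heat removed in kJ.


dT = 24 - (-1) = 25 K
Q = m * cp * dT = 2937 * 2.48 * 25
Q = 182094 kJ

182094


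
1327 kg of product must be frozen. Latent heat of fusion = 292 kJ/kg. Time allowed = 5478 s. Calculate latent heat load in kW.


Q_lat = m * h_fg / t
Q_lat = 1327 * 292 / 5478
Q_lat = 70.73 kW

70.73


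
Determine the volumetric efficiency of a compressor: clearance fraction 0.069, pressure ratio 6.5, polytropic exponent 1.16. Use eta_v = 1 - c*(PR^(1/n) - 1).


PR^(1/n) = 6.5^(1/1.16) = 5.02096711
eta_v = 1 - 0.069 * (5.02096711 - 1)
eta_v = 0.7226

0.7226


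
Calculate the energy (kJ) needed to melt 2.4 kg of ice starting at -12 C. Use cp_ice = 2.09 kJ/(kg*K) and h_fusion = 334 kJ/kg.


Sensible heat = cp * dT = 2.09 * 12 = 25.08 kJ/kg
Total per kg = 25.08 + 334 = 359.08 kJ/kg
Q = m * total = 2.4 * 359.08
Q = 861.8 kJ

861.8


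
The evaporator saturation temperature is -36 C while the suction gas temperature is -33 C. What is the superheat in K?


Superheat = T_suction - T_evap
Superheat = -33 - (-36)
Superheat = 3 K

3


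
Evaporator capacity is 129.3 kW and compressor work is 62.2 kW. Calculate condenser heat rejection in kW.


Q_cond = Q_evap + W
Q_cond = 129.3 + 62.2
Q_cond = 191.5 kW

191.5


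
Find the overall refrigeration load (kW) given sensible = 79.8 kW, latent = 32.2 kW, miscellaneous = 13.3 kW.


Q_total = Q_s + Q_l + Q_misc
Q_total = 79.8 + 32.2 + 13.3
Q_total = 125.3 kW

125.3


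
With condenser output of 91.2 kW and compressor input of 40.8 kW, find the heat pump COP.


COP_hp = Q_cond / W
COP_hp = 91.2 / 40.8
COP_hp = 2.235

2.235


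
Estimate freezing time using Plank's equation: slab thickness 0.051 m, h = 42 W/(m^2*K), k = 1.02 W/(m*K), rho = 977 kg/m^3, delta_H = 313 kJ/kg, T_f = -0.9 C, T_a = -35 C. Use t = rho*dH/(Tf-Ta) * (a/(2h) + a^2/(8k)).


dT = -0.9 - (-35) = 34.1 K
term1 = a/(2h) = 0.051/(2*42) = 0.0006071428571
term2 = a^2/(8k) = 0.051^2/(8*1.02) = 0.00031875
t = rho*dH*1000/dT * (term1 + term2)
t = 977*313*1000/34.1 * (0.0006071428571 + 0.00031875)
t = 8303 s

8303


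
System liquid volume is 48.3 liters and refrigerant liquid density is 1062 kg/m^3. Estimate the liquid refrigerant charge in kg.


Charge = V * rho / 1000
Charge = 48.3 * 1062 / 1000
Charge = 51.29 kg

51.29


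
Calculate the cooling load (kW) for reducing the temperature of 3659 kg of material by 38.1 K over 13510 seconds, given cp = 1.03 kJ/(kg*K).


Q = m * cp * dT / t
Q = 3659 * 1.03 * 38.1 / 13510
Q = 10.628 kW

10.628


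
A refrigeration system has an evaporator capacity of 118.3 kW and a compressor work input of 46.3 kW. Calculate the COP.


COP = Q_evap / W
COP = 118.3 / 46.3
COP = 2.555

2.555


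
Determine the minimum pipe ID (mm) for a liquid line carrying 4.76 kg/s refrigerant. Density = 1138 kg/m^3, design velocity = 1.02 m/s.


A = m_dot / (rho * v) = 4.76 / (1138 * 1.02) = 0.00410076157 m^2
d = sqrt(4*A/pi) * 1000
d = 72.3 mm

72.3


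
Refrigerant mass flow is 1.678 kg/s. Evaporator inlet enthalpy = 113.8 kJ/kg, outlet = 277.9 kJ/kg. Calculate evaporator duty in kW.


dh = 277.9 - 113.8 = 164.1 kJ/kg
Q_evap = m_dot * dh = 1.678 * 164.1
Q_evap = 275.36 kW

275.36


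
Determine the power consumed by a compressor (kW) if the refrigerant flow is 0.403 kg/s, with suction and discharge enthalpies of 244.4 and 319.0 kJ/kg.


dh = 319.0 - 244.4 = 74.6 kJ/kg
W = m_dot * dh = 0.403 * 74.6 = 30.06 kW

30.06


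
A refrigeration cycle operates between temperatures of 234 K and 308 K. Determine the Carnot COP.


dT = 308 - 234 = 74 K
COP_carnot = T_cold / dT = 234 / 74
COP_carnot = 3.162

3.162


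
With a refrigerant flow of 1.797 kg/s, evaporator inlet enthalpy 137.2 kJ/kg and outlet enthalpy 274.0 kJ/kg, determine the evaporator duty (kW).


dh = 274.0 - 137.2 = 136.8 kJ/kg
Q_evap = m_dot * dh = 1.797 * 136.8
Q_evap = 245.83 kW

245.83


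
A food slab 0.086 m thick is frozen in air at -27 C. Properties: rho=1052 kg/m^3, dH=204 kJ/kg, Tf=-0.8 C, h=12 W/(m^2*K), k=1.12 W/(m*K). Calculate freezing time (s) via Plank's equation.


dT = -0.8 - (-27) = 26.2 K
term1 = a/(2h) = 0.086/(2*12) = 0.003583333333
term2 = a^2/(8k) = 0.086^2/(8*1.12) = 0.0008254464286
t = rho*dH*1000/dT * (term1 + term2)
t = 1052*204*1000/26.2 * (0.003583333333 + 0.0008254464286)
t = 36113 s

36113


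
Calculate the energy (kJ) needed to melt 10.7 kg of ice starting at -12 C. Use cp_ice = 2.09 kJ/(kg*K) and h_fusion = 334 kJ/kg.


Sensible heat = cp * dT = 2.09 * 12 = 25.08 kJ/kg
Total per kg = 25.08 + 334 = 359.08 kJ/kg
Q = m * total = 10.7 * 359.08
Q = 3842.2 kJ

3842.2


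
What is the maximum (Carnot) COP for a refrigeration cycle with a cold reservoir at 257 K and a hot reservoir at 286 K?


dT = 286 - 257 = 29 K
COP_carnot = T_cold / dT = 257 / 29
COP_carnot = 8.862

8.862


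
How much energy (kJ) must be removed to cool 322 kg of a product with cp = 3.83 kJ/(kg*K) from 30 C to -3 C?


dT = 30 - (-3) = 33 K
Q = m * cp * dT = 322 * 3.83 * 33
Q = 40698 kJ

40698


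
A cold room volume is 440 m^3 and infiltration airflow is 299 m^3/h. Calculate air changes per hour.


ACH = flow / volume
ACH = 299 / 440
ACH = 0.68

0.68


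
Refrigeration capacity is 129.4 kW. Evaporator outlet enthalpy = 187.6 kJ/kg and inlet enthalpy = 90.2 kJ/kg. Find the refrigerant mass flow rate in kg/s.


dh = 187.6 - 90.2 = 97.4 kJ/kg
m_dot = Q / dh = 129.4 / 97.4 = 1.3285 kg/s

1.3285


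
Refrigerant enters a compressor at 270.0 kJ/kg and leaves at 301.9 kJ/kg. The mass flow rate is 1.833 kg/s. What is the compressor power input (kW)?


dh = 301.9 - 270.0 = 31.9 kJ/kg
W = m_dot * dh = 1.833 * 31.9 = 58.47 kW

58.47


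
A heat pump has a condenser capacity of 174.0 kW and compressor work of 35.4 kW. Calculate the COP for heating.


COP_hp = Q_cond / W
COP_hp = 174.0 / 35.4
COP_hp = 4.915

4.915


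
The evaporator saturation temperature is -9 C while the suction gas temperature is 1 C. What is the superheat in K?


Superheat = T_suction - T_evap
Superheat = 1 - (-9)
Superheat = 10 K

10


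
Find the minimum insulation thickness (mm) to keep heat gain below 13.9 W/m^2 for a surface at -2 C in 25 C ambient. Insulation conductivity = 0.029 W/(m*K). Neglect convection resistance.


dT = 25 - (-2) = 27 K
thickness = k * dT / q_max * 1000
thickness = 0.029 * 27 / 13.9 * 1000
thickness = 56.3 mm

56.3


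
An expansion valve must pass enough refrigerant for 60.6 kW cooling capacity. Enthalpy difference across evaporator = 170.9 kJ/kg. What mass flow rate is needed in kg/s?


m_dot = Q / dh
m_dot = 60.6 / 170.9
m_dot = 0.3546 kg/s

0.3546


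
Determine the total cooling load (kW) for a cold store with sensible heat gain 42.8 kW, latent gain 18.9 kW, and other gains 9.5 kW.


Q_total = Q_s + Q_l + Q_misc
Q_total = 42.8 + 18.9 + 9.5
Q_total = 71.2 kW

71.2


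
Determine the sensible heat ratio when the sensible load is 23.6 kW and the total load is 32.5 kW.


SHR = Q_sensible / Q_total
SHR = 23.6 / 32.5
SHR = 0.726

0.726


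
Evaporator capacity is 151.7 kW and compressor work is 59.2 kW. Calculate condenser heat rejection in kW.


Q_cond = Q_evap + W
Q_cond = 151.7 + 59.2
Q_cond = 210.9 kW

210.9


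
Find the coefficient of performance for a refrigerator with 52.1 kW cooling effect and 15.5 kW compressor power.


COP = Q_evap / W
COP = 52.1 / 15.5
COP = 3.361

3.361


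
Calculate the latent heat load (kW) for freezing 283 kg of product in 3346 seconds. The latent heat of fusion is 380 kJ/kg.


Q_lat = m * h_fg / t
Q_lat = 283 * 380 / 3346
Q_lat = 32.14 kW

32.14


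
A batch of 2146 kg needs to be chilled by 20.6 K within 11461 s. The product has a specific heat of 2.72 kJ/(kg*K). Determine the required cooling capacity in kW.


Q = m * cp * dT / t
Q = 2146 * 2.72 * 20.6 / 11461
Q = 10.492 kW

10.492


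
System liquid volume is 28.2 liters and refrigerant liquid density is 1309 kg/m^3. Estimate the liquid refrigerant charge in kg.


Charge = V * rho / 1000
Charge = 28.2 * 1309 / 1000
Charge = 36.91 kg

36.91


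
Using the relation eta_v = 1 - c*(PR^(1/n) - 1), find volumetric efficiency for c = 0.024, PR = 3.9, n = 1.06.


PR^(1/n) = 3.9^(1/1.06) = 3.61083896
eta_v = 1 - 0.024 * (3.61083896 - 1)
eta_v = 0.9373

0.9373


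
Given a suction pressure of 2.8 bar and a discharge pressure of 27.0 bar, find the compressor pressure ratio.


PR = P_high / P_low
PR = 27.0 / 2.8
PR = 9.643

9.643


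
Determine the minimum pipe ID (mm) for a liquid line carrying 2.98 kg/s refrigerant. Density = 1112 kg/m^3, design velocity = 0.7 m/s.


A = m_dot / (rho * v) = 2.98 / (1112 * 0.7) = 0.003828365879 m^2
d = sqrt(4*A/pi) * 1000
d = 69.8 mm

69.8


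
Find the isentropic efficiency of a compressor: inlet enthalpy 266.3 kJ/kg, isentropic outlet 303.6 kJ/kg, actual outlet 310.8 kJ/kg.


dh_ideal = 303.6 - 266.3 = 37.3 kJ/kg
dh_actual = 310.8 - 266.3 = 44.5 kJ/kg
eta_s = dh_ideal / dh_actual = 37.3 / 44.5
eta_s = 0.8382

0.8382


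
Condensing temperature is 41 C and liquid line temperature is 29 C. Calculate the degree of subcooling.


Subcooling = T_cond - T_liquid
Subcooling = 41 - 29
Subcooling = 12 K

12


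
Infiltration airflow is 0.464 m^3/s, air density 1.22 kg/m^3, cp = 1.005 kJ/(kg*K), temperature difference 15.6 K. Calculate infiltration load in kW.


Q = V_dot * rho * cp * dT
Q = 0.464 * 1.22 * 1.005 * 15.6
Q = 8.875 kW

8.875


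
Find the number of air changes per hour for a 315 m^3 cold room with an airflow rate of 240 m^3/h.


ACH = flow / volume
ACH = 240 / 315
ACH = 0.762

0.762


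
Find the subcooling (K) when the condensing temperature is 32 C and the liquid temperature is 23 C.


Subcooling = T_cond - T_liquid
Subcooling = 32 - 23
Subcooling = 9 K

9


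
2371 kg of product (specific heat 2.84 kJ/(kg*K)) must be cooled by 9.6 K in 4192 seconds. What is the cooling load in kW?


Q = m * cp * dT / t
Q = 2371 * 2.84 * 9.6 / 4192
Q = 15.421 kW

15.421


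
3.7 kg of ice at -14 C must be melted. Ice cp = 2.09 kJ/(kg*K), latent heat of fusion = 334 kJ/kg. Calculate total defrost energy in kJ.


Sensible heat = cp * dT = 2.09 * 14 = 29.26 kJ/kg
Total per kg = 29.26 + 334 = 363.26 kJ/kg
Q = m * total = 3.7 * 363.26
Q = 1344.1 kJ

1344.1


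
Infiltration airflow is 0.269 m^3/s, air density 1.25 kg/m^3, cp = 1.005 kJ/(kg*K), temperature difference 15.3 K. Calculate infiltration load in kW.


Q = V_dot * rho * cp * dT
Q = 0.269 * 1.25 * 1.005 * 15.3
Q = 5.17 kW

5.17


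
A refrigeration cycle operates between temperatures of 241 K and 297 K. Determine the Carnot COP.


dT = 297 - 241 = 56 K
COP_carnot = T_cold / dT = 241 / 56
COP_carnot = 4.304

4.304


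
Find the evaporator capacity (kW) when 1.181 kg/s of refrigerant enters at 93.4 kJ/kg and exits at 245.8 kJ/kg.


dh = 245.8 - 93.4 = 152.4 kJ/kg
Q_evap = m_dot * dh = 1.181 * 152.4
Q_evap = 179.98 kW

179.98


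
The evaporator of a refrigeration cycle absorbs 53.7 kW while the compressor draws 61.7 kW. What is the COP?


COP = Q_evap / W
COP = 53.7 / 61.7
COP = 0.87

0.87


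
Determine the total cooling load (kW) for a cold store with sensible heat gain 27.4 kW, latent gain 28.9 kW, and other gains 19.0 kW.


Q_total = Q_s + Q_l + Q_misc
Q_total = 27.4 + 28.9 + 19.0
Q_total = 75.3 kW

75.3


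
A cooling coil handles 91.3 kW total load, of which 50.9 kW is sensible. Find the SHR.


SHR = Q_sensible / Q_total
SHR = 50.9 / 91.3
SHR = 0.558

0.558


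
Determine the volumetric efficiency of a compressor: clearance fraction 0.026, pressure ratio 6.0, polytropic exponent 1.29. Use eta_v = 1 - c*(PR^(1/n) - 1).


PR^(1/n) = 6.0^(1/1.29) = 4.0106801
eta_v = 1 - 0.026 * (4.0106801 - 1)
eta_v = 0.9217

0.9217


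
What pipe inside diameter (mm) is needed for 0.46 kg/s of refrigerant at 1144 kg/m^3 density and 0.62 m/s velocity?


A = m_dot / (rho * v) = 0.46 / (1144 * 0.62) = 0.0006485450034 m^2
d = sqrt(4*A/pi) * 1000
d = 28.7 mm

28.7


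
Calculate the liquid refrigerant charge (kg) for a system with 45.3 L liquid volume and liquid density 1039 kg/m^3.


Charge = V * rho / 1000
Charge = 45.3 * 1039 / 1000
Charge = 47.07 kg

47.07


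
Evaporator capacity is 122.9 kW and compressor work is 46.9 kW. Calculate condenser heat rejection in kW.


Q_cond = Q_evap + W
Q_cond = 122.9 + 46.9
Q_cond = 169.8 kW

169.8


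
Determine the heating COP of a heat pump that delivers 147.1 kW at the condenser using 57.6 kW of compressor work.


COP_hp = Q_cond / W
COP_hp = 147.1 / 57.6
COP_hp = 2.554

2.554


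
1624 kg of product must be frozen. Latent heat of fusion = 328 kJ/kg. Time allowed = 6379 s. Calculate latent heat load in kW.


Q_lat = m * h_fg / t
Q_lat = 1624 * 328 / 6379
Q_lat = 83.5 kW

83.5


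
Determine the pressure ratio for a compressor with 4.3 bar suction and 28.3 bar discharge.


PR = P_high / P_low
PR = 28.3 / 4.3
PR = 6.581

6.581


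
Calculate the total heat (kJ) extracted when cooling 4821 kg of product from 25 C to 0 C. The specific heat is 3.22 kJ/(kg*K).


dT = 25 - (0) = 25 K
Q = m * cp * dT = 4821 * 3.22 * 25
Q = 388091 kJ

388091


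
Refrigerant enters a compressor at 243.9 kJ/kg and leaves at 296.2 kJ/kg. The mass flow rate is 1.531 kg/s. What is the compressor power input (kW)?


dh = 296.2 - 243.9 = 52.3 kJ/kg
W = m_dot * dh = 1.531 * 52.3 = 80.07 kW

80.07


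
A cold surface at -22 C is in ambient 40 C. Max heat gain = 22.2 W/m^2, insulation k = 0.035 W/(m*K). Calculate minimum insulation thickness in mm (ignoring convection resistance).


dT = 40 - (-22) = 62 K
thickness = k * dT / q_max * 1000
thickness = 0.035 * 62 / 22.2 * 1000
thickness = 97.7 mm

97.7


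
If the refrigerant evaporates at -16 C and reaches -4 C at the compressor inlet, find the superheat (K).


Superheat = T_suction - T_evap
Superheat = -4 - (-16)
Superheat = 12 K

12


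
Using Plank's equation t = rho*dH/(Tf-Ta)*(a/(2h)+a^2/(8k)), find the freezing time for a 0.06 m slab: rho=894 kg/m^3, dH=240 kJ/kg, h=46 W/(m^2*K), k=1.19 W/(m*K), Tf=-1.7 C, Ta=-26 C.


dT = -1.7 - (-26) = 24.3 K
term1 = a/(2h) = 0.06/(2*46) = 0.000652173913
term2 = a^2/(8k) = 0.06^2/(8*1.19) = 0.0003781512605
t = rho*dH*1000/dT * (term1 + term2)
t = 894*240*1000/24.3 * (0.000652173913 + 0.0003781512605)
t = 9097 s

9097


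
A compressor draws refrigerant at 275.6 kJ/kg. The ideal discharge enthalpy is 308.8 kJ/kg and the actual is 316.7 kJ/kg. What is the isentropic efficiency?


dh_ideal = 308.8 - 275.6 = 33.2 kJ/kg
dh_actual = 316.7 - 275.6 = 41.1 kJ/kg
eta_s = dh_ideal / dh_actual = 33.2 / 41.1
eta_s = 0.8078

0.8078


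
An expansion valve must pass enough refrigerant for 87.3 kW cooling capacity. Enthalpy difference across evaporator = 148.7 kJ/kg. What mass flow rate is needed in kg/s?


m_dot = Q / dh
m_dot = 87.3 / 148.7
m_dot = 0.5871 kg/s

0.5871


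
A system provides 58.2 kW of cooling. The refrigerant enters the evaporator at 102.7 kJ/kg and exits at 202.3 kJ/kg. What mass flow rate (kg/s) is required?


dh = 202.3 - 102.7 = 99.6 kJ/kg
m_dot = Q / dh = 58.2 / 99.6 = 0.5843 kg/s

0.5843


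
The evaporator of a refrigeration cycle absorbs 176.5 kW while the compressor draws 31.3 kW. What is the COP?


COP = Q_evap / W
COP = 176.5 / 31.3
COP = 5.639

5.639


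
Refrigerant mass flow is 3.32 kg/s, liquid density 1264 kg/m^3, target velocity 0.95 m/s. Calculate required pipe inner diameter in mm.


A = m_dot / (rho * v) = 3.32 / (1264 * 0.95) = 0.002764823451 m^2
d = sqrt(4*A/pi) * 1000
d = 59.3 mm

59.3


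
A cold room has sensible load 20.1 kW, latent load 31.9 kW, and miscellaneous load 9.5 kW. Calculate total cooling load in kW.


Q_total = Q_s + Q_l + Q_misc
Q_total = 20.1 + 31.9 + 9.5
Q_total = 61.5 kW

61.5


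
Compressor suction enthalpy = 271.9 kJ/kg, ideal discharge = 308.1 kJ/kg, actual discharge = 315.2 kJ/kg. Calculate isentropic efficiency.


dh_ideal = 308.1 - 271.9 = 36.2 kJ/kg
dh_actual = 315.2 - 271.9 = 43.3 kJ/kg
eta_s = dh_ideal / dh_actual = 36.2 / 43.3
eta_s = 0.836

0.836


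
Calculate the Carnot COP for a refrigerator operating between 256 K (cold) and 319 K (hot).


dT = 319 - 256 = 63 K
COP_carnot = T_cold / dT = 256 / 63
COP_carnot = 4.063

4.063


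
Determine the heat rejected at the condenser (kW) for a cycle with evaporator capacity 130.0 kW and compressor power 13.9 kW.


Q_cond = Q_evap + W
Q_cond = 130.0 + 13.9
Q_cond = 143.9 kW

143.9


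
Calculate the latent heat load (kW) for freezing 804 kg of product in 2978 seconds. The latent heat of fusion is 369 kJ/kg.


Q_lat = m * h_fg / t
Q_lat = 804 * 369 / 2978
Q_lat = 99.62 kW

99.62


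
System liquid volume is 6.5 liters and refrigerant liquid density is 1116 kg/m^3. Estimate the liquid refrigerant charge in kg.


Charge = V * rho / 1000
Charge = 6.5 * 1116 / 1000
Charge = 7.25 kg

7.25


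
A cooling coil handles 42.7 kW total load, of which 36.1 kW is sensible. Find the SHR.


SHR = Q_sensible / Q_total
SHR = 36.1 / 42.7
SHR = 0.845

0.845


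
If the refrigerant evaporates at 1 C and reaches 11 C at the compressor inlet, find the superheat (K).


Superheat = T_suction - T_evap
Superheat = 11 - (1)
Superheat = 10 K

10


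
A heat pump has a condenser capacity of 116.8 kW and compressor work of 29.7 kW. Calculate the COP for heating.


COP_hp = Q_cond / W
COP_hp = 116.8 / 29.7
COP_hp = 3.933

3.933
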